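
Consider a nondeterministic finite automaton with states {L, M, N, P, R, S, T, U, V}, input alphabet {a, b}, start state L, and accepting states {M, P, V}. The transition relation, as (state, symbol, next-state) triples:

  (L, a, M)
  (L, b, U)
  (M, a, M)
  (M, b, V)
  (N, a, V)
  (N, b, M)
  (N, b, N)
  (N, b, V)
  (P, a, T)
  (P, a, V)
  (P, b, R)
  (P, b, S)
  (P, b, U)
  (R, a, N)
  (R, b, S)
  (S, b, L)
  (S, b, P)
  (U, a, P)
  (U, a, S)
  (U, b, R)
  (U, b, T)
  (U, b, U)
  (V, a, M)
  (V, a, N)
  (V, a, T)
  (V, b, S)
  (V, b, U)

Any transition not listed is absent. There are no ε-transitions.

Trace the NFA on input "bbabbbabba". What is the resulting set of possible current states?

{M, N, P, S, T, V}

Start in {L}.
Read 'b': {L} → {U}.
Read 'b': {U} → {R, T, U}.
Read 'a': {R, T, U} → {N, P, S}.
Read 'b': {N, P, S} → {L, M, N, P, R, S, U, V}.
Read 'b': {L, M, N, P, R, S, U, V} → {L, M, N, P, R, S, T, U, V}.
Read 'b': {L, M, N, P, R, S, T, U, V} → {L, M, N, P, R, S, T, U, V}.
Read 'a': {L, M, N, P, R, S, T, U, V} → {M, N, P, S, T, V}.
Read 'b': {M, N, P, S, T, V} → {L, M, N, P, R, S, U, V}.
Read 'b': {L, M, N, P, R, S, U, V} → {L, M, N, P, R, S, T, U, V}.
Read 'a': {L, M, N, P, R, S, T, U, V} → {M, N, P, S, T, V}.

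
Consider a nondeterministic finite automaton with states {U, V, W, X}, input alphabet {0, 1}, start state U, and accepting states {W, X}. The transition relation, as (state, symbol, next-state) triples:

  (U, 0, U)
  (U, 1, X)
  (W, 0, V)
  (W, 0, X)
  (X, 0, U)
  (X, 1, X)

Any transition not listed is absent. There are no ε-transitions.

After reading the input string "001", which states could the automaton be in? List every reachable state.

{X}

Start in {U}.
Read '0': U→{U}; now {U}.
Read '0': U→{U}; now {U}.
Read '1': U→{X}; now {X}.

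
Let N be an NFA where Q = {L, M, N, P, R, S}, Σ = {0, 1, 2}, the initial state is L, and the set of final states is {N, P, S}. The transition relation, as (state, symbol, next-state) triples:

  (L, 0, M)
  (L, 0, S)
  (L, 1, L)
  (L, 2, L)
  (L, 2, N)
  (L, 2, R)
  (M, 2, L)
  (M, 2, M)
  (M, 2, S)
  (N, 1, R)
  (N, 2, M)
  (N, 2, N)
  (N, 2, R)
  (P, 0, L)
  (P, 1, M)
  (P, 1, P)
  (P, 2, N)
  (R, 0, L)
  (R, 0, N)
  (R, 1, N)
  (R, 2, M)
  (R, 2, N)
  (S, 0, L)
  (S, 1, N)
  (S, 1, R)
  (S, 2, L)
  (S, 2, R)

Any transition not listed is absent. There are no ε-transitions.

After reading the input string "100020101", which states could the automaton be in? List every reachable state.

Start in {L}.
Read '1': {L} → {L}.
Read '0': {L} → {M, S}.
Read '0': {M, S} → {L}.
Read '0': {L} → {M, S}.
Read '2': {M, S} → {L, M, R, S}.
Read '0': {L, M, R, S} → {L, M, N, S}.
Read '1': {L, M, N, S} → {L, N, R}.
Read '0': {L, N, R} → {L, M, N, S}.
Read '1': {L, M, N, S} → {L, N, R}.

{L, N, R}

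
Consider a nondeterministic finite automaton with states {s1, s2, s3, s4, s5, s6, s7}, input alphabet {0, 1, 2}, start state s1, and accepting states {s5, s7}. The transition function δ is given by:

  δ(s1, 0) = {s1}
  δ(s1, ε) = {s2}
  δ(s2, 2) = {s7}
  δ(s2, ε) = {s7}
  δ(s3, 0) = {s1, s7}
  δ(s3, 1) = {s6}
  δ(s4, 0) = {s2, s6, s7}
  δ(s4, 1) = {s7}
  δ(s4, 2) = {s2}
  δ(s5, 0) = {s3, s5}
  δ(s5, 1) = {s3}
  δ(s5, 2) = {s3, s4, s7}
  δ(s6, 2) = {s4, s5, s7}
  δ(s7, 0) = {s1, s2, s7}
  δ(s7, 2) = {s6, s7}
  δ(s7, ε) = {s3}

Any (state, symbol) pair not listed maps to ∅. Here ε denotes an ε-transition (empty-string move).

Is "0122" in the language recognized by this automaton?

Yes

Start: ε-closure({s1}) = {s1, s2, s3, s7}.
Read '0': {s1, s2, s3, s7} → {s1, s2, s3, s7}.
Read '1': {s1, s2, s3, s7} → {s6}.
Read '2': {s6} → {s3, s4, s5, s7}.
Read '2': {s3, s4, s5, s7} → {s2, s3, s4, s6, s7}.
The final set {s2, s3, s4, s6, s7} contains the accepting state s7.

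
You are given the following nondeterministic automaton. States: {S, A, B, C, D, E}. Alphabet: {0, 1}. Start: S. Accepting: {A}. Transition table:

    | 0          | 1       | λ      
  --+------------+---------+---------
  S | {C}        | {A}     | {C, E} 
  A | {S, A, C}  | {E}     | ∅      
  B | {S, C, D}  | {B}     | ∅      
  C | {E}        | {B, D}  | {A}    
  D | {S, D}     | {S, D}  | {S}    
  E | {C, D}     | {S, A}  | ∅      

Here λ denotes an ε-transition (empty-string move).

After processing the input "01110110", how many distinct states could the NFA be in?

5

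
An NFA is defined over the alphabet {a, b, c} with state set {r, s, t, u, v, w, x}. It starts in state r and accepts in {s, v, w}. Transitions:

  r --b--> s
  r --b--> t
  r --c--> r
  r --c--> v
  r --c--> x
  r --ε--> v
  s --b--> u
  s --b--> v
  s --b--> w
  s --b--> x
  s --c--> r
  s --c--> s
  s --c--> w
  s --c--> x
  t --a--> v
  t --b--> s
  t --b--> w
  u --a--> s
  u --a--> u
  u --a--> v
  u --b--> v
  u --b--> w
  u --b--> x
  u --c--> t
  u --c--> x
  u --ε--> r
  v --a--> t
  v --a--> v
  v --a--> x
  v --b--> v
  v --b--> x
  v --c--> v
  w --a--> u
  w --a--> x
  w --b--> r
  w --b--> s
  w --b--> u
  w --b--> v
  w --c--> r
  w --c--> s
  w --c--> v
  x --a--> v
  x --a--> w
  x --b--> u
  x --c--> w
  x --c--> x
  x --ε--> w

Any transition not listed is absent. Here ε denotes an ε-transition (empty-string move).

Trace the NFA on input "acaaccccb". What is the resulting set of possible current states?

Start: ε-closure({r}) = {r, v}.
Read 'a': r→∅, v→{t, v, x}; union {t, v, x}; ε-closure = {t, v, w, x}.
Read 'c': t→∅, v→{v}, w→{r, s, v}, x→{w, x}; now {r, s, v, w, x}.
Read 'a': r→∅, s→∅, v→{t, v, x}, w→{u, x}, x→{v, w}; union {t, u, v, w, x}; ε-closure = {r, t, u, v, w, x}.
Read 'a': r→∅, t→{v}, u→{s, u, v}, v→{t, v, x}, w→{u, x}, x→{v, w}; union {s, t, u, v, w, x}; ε-closure = {r, s, t, u, v, w, x}.
Read 'c': r→{r, v, x}, s→{r, s, w, x}, t→∅, u→{t, x}, v→{v}, w→{r, s, v}, x→{w, x}; now {r, s, t, v, w, x}.
Read 'c': r→{r, v, x}, s→{r, s, w, x}, t→∅, v→{v}, w→{r, s, v}, x→{w, x}; now {r, s, v, w, x}.
Read 'c': r→{r, v, x}, s→{r, s, w, x}, v→{v}, w→{r, s, v}, x→{w, x}; now {r, s, v, w, x}.
Read 'c': r→{r, v, x}, s→{r, s, w, x}, v→{v}, w→{r, s, v}, x→{w, x}; now {r, s, v, w, x}.
Read 'b': r→{s, t}, s→{u, v, w, x}, v→{v, x}, w→{r, s, u, v}, x→{u}; now {r, s, t, u, v, w, x}.

{r, s, t, u, v, w, x}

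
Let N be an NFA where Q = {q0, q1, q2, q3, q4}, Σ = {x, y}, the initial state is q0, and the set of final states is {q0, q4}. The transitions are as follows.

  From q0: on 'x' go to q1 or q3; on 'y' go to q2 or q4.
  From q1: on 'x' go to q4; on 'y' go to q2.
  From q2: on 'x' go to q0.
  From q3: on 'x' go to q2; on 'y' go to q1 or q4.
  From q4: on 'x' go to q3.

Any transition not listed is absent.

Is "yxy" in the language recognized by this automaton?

Start in {q0}.
Read 'y': q0→{q2, q4}; now {q2, q4}.
Read 'x': q2→{q0}, q4→{q3}; now {q0, q3}.
Read 'y': q0→{q2, q4}, q3→{q1, q4}; now {q1, q2, q4}.
The final set {q1, q2, q4} contains the accepting state q4.

Yes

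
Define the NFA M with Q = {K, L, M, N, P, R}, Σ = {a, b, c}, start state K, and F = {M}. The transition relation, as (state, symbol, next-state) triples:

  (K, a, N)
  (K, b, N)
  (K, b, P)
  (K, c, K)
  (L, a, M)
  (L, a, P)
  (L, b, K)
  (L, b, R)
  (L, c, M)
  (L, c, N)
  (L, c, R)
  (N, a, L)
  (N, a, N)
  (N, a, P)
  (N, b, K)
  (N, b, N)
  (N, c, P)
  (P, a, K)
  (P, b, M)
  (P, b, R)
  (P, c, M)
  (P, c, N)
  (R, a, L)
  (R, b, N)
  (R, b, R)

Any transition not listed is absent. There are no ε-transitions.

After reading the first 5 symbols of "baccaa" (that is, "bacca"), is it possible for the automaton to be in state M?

Start in {K}.
Read 'b': K→{N, P}; now {N, P}.
Read 'a': N→{L, N, P}, P→{K}; now {K, L, N, P}.
Read 'c': K→{K}, L→{M, N, R}, N→{P}, P→{M, N}; now {K, M, N, P, R}.
Read 'c': K→{K}, M→∅, N→{P}, P→{M, N}, R→∅; now {K, M, N, P}.
Read 'a': K→{N}, M→∅, N→{L, N, P}, P→{K}; now {K, L, N, P}.
State M is not in {K, L, N, P}.

No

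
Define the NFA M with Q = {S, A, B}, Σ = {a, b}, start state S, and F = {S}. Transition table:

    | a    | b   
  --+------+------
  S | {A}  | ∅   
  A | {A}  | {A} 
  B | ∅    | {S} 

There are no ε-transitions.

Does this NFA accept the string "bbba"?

No

Start in {S}.
Read 'b': S→∅; now ∅.
The set is empty and remains empty for the remaining 3 symbols.
The final set ∅ contains no accepting state.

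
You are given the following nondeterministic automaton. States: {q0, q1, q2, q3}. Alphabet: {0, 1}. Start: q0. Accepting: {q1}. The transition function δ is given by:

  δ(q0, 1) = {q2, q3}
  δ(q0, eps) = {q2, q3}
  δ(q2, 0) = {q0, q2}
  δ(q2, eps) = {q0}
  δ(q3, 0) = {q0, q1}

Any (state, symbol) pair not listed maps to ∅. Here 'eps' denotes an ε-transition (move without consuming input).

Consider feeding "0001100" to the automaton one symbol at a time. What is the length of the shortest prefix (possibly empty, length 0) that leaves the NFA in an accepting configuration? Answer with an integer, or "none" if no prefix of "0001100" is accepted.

Start: ε-closure({q0}) = {q0, q2, q3}.
Read '0': {q0, q2, q3} → {q0, q1, q2, q3}.
None of the earlier sets intersect F, but {q0, q1, q2, q3} does.

1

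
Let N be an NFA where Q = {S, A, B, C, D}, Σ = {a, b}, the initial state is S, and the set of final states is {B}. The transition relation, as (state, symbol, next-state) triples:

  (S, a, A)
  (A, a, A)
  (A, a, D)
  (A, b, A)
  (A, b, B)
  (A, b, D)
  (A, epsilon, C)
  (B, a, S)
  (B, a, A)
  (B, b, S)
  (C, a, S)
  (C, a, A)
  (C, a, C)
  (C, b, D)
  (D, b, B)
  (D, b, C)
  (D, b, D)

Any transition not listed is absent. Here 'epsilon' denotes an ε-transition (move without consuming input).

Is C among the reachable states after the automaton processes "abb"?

Yes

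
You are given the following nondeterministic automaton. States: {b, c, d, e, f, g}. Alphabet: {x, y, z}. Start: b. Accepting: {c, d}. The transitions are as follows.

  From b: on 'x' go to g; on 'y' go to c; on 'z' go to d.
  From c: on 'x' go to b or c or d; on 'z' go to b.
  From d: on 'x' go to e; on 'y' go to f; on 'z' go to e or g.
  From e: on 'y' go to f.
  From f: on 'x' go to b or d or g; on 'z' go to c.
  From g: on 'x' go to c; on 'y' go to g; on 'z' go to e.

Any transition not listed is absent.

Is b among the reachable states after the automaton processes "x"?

Start in {b}.
Read 'x': {b} → {g}.
State b is not in {g}.

No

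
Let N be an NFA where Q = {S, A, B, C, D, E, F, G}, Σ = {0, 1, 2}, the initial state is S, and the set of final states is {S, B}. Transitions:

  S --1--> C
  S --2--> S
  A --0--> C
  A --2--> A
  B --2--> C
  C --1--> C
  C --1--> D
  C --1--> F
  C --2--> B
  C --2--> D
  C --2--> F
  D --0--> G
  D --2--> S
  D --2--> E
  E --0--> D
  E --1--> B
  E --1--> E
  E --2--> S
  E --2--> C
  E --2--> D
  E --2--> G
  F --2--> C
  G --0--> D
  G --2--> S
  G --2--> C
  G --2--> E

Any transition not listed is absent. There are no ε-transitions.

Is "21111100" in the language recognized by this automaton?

Start in {S}.
Read '2': {S} → {S}.
Read '1': {S} → {C}.
Read '1': {C} → {C, D, F}.
Read '1': {C, D, F} → {C, D, F}.
Read '1': {C, D, F} → {C, D, F}.
Read '1': {C, D, F} → {C, D, F}.
Read '0': {C, D, F} → {G}.
Read '0': {G} → {D}.
The final set {D} contains no accepting state.

No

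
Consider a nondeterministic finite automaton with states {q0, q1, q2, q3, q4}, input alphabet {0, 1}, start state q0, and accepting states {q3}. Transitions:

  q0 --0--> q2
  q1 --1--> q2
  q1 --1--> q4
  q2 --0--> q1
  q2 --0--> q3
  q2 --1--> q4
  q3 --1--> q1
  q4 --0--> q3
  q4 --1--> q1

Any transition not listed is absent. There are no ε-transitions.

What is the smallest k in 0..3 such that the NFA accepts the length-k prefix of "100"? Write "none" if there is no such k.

none

Start in {q0}.
Read '1': q0→∅; now ∅.
The set is empty and remains empty for the remaining 2 symbols.
No reachable set along the way intersects F.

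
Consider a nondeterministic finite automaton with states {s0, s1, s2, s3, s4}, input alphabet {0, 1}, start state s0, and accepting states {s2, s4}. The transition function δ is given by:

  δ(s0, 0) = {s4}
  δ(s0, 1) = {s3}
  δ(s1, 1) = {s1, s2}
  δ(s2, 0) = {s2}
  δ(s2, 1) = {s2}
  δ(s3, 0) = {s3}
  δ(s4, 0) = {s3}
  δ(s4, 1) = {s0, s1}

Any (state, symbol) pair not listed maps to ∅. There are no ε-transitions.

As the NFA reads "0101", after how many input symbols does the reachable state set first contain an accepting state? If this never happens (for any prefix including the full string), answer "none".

1

Start in {s0}.
Read '0': {s0} → {s4}.
None of the earlier sets intersect F, but {s4} does.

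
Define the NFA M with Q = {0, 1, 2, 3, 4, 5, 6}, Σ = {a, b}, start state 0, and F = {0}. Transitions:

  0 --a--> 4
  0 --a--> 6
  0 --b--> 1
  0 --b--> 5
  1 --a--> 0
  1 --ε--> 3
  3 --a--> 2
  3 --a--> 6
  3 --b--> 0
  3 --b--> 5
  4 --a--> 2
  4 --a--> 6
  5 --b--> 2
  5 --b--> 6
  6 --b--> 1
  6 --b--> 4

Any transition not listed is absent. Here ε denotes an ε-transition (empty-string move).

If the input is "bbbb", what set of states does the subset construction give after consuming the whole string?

Start in {0}.
Read 'b': 0→{1, 5}; union {1, 5}; ε-closure = {1, 3, 5}.
Read 'b': 1→∅, 3→{0, 5}, 5→{2, 6}; now {0, 2, 5, 6}.
Read 'b': 0→{1, 5}, 2→∅, 5→{2, 6}, 6→{1, 4}; union {1, 2, 4, 5, 6}; ε-closure = {1, 2, 3, 4, 5, 6}.
Read 'b': 1→∅, 2→∅, 3→{0, 5}, 4→∅, 5→{2, 6}, 6→{1, 4}; union {0, 1, 2, 4, 5, 6}; ε-closure = {0, 1, 2, 3, 4, 5, 6}.

{0, 1, 2, 3, 4, 5, 6}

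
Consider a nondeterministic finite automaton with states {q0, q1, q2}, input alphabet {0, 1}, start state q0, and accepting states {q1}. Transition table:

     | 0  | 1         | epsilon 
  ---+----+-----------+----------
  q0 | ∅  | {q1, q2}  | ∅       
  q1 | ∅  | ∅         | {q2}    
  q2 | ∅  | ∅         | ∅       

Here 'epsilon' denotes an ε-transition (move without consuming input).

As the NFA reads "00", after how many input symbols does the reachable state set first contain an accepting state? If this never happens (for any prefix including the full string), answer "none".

none

Start in {q0}.
Read '0': q0→∅; now ∅.
The set is empty and remains empty for the remaining 1 symbol.
No reachable set along the way intersects F.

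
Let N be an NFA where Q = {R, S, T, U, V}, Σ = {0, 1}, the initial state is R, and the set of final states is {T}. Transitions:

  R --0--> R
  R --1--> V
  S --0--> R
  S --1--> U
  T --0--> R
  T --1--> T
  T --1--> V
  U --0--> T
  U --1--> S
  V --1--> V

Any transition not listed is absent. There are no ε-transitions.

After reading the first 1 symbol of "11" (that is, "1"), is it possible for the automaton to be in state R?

No

Start in {R}.
Read '1': {R} → {V}.
State R is not in {V}.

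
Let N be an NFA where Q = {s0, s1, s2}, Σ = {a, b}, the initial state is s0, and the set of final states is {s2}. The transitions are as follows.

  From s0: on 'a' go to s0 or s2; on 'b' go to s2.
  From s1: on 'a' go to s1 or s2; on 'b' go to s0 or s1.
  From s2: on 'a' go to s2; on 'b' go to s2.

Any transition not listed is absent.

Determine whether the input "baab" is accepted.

Start in {s0}.
Read 'b': {s0} → {s2}.
Read 'a': {s2} → {s2}.
Read 'a': {s2} → {s2}.
Read 'b': {s2} → {s2}.
The final set {s2} contains the accepting state s2.

Yes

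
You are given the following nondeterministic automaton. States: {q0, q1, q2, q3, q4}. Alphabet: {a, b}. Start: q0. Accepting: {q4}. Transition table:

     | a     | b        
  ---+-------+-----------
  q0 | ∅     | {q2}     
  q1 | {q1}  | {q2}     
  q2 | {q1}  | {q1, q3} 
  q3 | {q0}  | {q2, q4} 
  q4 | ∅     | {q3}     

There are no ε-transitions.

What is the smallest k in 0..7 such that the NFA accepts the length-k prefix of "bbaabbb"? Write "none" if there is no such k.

7

Start in {q0}.
Read 'b': {q0} → {q2}.
Read 'b': {q2} → {q1, q3}.
Read 'a': {q1, q3} → {q0, q1}.
Read 'a': {q0, q1} → {q1}.
Read 'b': {q1} → {q2}.
Read 'b': {q2} → {q1, q3}.
Read 'b': {q1, q3} → {q2, q4}.
None of the earlier sets intersect F, but {q2, q4} does.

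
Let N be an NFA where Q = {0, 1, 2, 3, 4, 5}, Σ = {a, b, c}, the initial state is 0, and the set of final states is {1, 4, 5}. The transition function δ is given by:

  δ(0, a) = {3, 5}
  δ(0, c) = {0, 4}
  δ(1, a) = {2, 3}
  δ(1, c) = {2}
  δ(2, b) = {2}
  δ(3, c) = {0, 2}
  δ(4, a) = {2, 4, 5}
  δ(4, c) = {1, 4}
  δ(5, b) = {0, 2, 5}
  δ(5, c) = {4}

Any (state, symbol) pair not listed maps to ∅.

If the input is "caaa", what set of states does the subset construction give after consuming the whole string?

{2, 4, 5}

Start in {0}.
Read 'c': 0→{0, 4}; now {0, 4}.
Read 'a': 0→{3, 5}, 4→{2, 4, 5}; now {2, 3, 4, 5}.
Read 'a': 2→∅, 3→∅, 4→{2, 4, 5}, 5→∅; now {2, 4, 5}.
Read 'a': 2→∅, 4→{2, 4, 5}, 5→∅; now {2, 4, 5}.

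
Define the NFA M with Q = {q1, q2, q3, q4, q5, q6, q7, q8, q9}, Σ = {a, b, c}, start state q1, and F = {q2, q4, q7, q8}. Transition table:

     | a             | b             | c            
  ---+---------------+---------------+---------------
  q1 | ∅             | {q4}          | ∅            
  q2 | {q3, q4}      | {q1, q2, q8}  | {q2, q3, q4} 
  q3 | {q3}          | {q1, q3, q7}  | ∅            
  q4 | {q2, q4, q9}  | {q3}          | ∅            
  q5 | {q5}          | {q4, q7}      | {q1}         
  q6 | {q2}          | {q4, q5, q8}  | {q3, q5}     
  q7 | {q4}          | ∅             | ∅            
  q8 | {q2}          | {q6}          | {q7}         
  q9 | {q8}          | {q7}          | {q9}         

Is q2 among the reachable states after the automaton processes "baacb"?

Start in {q1}.
Read 'b': {q1} → {q4}.
Read 'a': {q4} → {q2, q4, q9}.
Read 'a': {q2, q4, q9} → {q2, q3, q4, q8, q9}.
Read 'c': {q2, q3, q4, q8, q9} → {q2, q3, q4, q7, q9}.
Read 'b': {q2, q3, q4, q7, q9} → {q1, q2, q3, q7, q8}.
State q2 is in {q1, q2, q3, q7, q8}.

Yes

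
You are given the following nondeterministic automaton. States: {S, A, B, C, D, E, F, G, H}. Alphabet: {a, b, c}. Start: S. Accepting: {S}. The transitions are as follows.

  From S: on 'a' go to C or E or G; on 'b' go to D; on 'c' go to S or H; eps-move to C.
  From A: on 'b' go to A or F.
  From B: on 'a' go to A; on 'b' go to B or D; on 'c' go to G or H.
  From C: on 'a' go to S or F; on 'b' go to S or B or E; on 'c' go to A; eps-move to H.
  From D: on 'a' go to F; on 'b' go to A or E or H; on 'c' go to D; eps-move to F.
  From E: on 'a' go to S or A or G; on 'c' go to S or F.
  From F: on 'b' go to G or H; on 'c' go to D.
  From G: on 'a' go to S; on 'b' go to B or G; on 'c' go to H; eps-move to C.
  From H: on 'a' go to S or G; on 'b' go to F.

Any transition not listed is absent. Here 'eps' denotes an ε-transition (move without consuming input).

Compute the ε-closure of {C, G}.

{C, G, H}

Begin with {C, G}.
ε-move C → H; add H.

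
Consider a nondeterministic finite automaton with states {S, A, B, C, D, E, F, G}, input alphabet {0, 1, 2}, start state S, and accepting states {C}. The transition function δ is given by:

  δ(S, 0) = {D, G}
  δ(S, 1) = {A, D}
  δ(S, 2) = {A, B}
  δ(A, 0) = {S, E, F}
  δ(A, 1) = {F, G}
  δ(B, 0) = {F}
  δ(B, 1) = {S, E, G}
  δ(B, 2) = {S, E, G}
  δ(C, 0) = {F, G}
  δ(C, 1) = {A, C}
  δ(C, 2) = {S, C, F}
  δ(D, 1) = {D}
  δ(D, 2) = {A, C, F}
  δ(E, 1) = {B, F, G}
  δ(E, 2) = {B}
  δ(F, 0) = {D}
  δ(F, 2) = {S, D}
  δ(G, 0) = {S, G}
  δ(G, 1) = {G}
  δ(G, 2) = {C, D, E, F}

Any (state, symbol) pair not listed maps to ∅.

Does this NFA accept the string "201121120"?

No

Start in {S}.
Read '2': S→{A, B}; now {A, B}.
Read '0': A→{S, E, F}, B→{F}; now {S, E, F}.
Read '1': S→{A, D}, E→{B, F, G}, F→∅; now {A, B, D, F, G}.
Read '1': A→{F, G}, B→{S, E, G}, D→{D}, F→∅, G→{G}; now {S, D, E, F, G}.
Read '2': S→{A, B}, D→{A, C, F}, E→{B}, F→{S, D}, G→{C, D, E, F}; now {S, A, B, C, D, E, F}.
Read '1': S→{A, D}, A→{F, G}, B→{S, E, G}, C→{A, C}, D→{D}, E→{B, F, G}, F→∅; now {S, A, B, C, D, E, F, G}.
Read '1': S→{A, D}, A→{F, G}, B→{S, E, G}, C→{A, C}, D→{D}, E→{B, F, G}, F→∅, G→{G}; now {S, A, B, C, D, E, F, G}.
Read '2': S→{A, B}, A→∅, B→{S, E, G}, C→{S, C, F}, D→{A, C, F}, E→{B}, F→{S, D}, G→{C, D, E, F}; now {S, A, B, C, D, E, F, G}.
Read '0': S→{D, G}, A→{S, E, F}, B→{F}, C→{F, G}, D→∅, E→∅, F→{D}, G→{S, G}; now {S, D, E, F, G}.
The final set {S, D, E, F, G} contains no accepting state.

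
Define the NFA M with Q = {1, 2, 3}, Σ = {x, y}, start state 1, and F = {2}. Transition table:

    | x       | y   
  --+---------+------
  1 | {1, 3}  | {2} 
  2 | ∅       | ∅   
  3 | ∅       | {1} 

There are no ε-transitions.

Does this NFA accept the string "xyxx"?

Start in {1}.
Read 'x': 1→{1, 3}; now {1, 3}.
Read 'y': 1→{2}, 3→{1}; now {1, 2}.
Read 'x': 1→{1, 3}, 2→∅; now {1, 3}.
Read 'x': 1→{1, 3}, 3→∅; now {1, 3}.
The final set {1, 3} contains no accepting state.

No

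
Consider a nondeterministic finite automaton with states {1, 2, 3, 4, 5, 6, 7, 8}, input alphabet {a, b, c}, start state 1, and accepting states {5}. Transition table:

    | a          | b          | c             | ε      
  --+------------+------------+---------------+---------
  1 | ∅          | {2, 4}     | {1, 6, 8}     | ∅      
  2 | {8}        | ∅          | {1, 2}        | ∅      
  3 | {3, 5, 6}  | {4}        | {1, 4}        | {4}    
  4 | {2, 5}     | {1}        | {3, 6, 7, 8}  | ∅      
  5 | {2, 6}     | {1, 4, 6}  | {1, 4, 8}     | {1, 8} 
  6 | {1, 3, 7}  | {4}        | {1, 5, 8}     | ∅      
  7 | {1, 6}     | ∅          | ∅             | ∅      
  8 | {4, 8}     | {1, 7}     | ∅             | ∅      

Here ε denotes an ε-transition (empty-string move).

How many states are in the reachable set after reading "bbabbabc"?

0

Start in {1}.
Read 'b': {1} → {2, 4}.
Read 'b': {2, 4} → {1}.
Read 'a': {1} → ∅.
The set is empty and remains empty for the remaining 5 symbols.
That set has 0 states.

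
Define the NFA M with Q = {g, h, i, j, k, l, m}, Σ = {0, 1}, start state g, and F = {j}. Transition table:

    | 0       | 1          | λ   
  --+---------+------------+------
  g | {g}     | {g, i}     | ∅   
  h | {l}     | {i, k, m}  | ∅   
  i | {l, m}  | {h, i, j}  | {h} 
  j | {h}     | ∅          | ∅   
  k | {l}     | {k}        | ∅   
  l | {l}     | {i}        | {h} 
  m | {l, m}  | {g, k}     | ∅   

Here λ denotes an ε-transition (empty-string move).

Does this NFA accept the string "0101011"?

Start in {g}.
Read '0': g→{g}; now {g}.
Read '1': g→{g, i}; union {g, i}; ε-closure = {g, h, i}.
Read '0': g→{g}, h→{l}, i→{l, m}; union {g, l, m}; ε-closure = {g, h, l, m}.
Read '1': g→{g, i}, h→{i, k, m}, l→{i}, m→{g, k}; union {g, i, k, m}; ε-closure = {g, h, i, k, m}.
Read '0': g→{g}, h→{l}, i→{l, m}, k→{l}, m→{l, m}; union {g, l, m}; ε-closure = {g, h, l, m}.
Read '1': g→{g, i}, h→{i, k, m}, l→{i}, m→{g, k}; union {g, i, k, m}; ε-closure = {g, h, i, k, m}.
Read '1': g→{g, i}, h→{i, k, m}, i→{h, i, j}, k→{k}, m→{g, k}; now {g, h, i, j, k, m}.
The final set {g, h, i, j, k, m} contains the accepting state j.

Yes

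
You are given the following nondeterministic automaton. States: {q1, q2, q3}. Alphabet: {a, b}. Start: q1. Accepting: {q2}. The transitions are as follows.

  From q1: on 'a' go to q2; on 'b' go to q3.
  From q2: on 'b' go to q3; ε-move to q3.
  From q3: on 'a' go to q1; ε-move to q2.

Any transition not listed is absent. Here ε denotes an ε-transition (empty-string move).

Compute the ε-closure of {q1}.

Begin with {q1}.
No ε-moves leave this set, so the closure equals the set itself.

{q1}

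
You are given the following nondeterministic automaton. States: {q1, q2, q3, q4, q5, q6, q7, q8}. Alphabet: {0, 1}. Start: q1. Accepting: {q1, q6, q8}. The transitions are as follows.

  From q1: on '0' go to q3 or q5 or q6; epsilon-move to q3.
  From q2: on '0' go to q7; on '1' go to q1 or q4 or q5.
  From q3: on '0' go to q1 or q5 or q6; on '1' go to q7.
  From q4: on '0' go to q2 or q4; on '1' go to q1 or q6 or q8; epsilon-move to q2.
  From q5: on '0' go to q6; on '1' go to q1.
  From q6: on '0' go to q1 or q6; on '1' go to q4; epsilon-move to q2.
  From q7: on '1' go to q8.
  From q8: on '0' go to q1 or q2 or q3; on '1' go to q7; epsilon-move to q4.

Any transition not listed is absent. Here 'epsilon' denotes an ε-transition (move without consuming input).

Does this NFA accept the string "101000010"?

Start: ε-closure({q1}) = {q1, q3}.
Read '1': q1→∅, q3→{q7}; now {q7}.
Read '0': q7→∅; now ∅.
The set is empty and remains empty for the remaining 7 symbols.
The final set ∅ contains no accepting state.

No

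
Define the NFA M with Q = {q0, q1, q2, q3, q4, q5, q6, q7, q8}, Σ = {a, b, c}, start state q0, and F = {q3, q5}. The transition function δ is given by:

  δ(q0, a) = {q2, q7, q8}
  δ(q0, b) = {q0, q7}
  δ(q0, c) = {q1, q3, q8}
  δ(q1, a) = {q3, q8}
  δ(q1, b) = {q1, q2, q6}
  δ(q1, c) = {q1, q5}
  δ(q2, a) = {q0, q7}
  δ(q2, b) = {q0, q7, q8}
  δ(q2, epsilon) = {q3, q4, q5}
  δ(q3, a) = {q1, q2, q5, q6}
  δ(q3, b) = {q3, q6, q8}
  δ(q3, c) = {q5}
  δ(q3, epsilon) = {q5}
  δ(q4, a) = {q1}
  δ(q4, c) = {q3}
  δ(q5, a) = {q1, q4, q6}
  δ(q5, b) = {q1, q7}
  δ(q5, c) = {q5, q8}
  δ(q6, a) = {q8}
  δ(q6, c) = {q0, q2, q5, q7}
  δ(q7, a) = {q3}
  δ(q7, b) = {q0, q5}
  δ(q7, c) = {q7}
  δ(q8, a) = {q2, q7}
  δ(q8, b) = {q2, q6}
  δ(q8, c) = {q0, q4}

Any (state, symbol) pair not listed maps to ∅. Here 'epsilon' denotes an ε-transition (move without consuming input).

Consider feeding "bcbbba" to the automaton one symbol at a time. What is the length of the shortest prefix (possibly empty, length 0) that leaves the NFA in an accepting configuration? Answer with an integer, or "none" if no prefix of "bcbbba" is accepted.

2

Start in {q0}.
Read 'b': {q0} → {q0, q7}.
Read 'c': {q0, q7} → {q1, q3, q5, q7, q8}.
None of the earlier sets intersect F, but {q1, q3, q5, q7, q8} does.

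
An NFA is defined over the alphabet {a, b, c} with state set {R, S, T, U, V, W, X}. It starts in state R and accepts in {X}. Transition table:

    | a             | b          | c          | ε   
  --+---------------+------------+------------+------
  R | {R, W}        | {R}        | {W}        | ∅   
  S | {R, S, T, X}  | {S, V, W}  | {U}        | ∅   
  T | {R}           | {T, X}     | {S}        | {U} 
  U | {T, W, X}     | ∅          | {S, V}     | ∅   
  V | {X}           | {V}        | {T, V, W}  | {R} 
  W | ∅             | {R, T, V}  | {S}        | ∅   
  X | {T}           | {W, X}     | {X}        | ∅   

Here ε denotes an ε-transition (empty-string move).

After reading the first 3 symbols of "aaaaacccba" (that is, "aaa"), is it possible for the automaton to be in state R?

Start in {R}.
Read 'a': {R} → {R, W}.
Read 'a': {R, W} → {R, W}.
Read 'a': {R, W} → {R, W}.
State R is in {R, W}.

Yes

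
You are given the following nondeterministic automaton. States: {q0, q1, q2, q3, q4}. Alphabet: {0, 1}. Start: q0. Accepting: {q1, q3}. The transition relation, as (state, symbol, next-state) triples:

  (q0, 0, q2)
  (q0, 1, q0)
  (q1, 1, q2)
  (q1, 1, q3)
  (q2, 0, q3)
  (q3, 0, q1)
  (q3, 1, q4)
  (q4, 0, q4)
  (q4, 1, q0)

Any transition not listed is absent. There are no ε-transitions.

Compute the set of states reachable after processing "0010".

Start in {q0}.
Read '0': {q0} → {q2}.
Read '0': {q2} → {q3}.
Read '1': {q3} → {q4}.
Read '0': {q4} → {q4}.

{q4}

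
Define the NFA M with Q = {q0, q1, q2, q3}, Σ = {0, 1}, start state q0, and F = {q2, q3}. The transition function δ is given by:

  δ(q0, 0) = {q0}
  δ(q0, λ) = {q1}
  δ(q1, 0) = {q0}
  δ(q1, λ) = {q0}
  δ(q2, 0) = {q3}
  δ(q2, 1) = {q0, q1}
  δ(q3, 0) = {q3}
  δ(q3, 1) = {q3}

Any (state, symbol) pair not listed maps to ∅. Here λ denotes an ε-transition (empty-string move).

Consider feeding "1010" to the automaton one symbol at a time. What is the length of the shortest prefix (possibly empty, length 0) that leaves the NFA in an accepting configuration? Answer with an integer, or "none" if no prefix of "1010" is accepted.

none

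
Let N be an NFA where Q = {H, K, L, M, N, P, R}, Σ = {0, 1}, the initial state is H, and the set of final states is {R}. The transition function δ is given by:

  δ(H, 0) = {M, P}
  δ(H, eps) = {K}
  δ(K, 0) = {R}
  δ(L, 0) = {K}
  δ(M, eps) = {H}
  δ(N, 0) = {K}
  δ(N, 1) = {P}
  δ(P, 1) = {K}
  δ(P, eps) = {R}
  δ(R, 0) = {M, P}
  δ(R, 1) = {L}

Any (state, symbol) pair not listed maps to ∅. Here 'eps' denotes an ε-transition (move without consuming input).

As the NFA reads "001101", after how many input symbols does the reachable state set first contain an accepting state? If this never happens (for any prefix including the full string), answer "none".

1

Start: ε-closure({H}) = {H, K}.
Read '0': H→{M, P}, K→{R}; union {M, P, R}; ε-closure = {H, K, M, P, R}.
None of the earlier sets intersect F, but {H, K, M, P, R} does.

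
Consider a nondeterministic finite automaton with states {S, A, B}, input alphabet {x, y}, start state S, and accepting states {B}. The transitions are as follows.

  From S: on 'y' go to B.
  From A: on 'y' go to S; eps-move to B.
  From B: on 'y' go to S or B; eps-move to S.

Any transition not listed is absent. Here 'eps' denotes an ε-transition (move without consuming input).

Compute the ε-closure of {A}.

{S, A, B}

Begin with {A}.
ε-move A → B; add B.
ε-move B → S; add S.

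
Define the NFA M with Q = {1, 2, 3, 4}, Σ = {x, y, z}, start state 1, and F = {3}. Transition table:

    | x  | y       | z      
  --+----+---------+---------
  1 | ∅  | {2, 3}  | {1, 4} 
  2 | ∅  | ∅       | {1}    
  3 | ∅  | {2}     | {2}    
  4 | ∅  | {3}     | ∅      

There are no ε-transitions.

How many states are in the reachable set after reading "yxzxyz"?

Start in {1}.
Read 'y': {1} → {2, 3}.
Read 'x': {2, 3} → ∅.
The set is empty and remains empty for the remaining 4 symbols.
That set has 0 states.

0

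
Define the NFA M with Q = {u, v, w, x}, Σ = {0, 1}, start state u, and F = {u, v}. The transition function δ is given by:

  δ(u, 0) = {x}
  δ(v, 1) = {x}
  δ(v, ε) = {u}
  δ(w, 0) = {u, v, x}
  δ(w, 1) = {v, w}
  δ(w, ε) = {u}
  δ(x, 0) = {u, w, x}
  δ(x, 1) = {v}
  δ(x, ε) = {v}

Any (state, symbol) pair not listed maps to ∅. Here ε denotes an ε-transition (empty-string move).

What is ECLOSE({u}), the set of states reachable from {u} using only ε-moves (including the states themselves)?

Begin with {u}.
No ε-moves leave this set, so the closure equals the set itself.

{u}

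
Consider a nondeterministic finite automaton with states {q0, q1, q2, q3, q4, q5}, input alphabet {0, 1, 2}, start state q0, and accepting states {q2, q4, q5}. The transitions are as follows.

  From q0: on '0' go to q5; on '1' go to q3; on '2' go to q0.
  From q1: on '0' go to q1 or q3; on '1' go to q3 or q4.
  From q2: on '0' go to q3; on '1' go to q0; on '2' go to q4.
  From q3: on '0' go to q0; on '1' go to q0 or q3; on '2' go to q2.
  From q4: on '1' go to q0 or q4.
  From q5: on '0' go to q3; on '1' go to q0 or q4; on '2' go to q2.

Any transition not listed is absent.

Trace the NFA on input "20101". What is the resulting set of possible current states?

Start in {q0}.
Read '2': {q0} → {q0}.
Read '0': {q0} → {q5}.
Read '1': {q5} → {q0, q4}.
Read '0': {q0, q4} → {q5}.
Read '1': {q5} → {q0, q4}.

{q0, q4}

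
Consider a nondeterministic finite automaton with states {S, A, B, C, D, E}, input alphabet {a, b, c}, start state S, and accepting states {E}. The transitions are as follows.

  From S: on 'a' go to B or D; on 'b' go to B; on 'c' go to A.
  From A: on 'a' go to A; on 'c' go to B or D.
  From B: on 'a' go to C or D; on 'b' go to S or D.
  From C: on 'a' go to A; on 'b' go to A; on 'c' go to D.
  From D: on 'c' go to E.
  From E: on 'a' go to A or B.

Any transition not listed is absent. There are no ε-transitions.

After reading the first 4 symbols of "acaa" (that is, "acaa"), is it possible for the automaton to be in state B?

No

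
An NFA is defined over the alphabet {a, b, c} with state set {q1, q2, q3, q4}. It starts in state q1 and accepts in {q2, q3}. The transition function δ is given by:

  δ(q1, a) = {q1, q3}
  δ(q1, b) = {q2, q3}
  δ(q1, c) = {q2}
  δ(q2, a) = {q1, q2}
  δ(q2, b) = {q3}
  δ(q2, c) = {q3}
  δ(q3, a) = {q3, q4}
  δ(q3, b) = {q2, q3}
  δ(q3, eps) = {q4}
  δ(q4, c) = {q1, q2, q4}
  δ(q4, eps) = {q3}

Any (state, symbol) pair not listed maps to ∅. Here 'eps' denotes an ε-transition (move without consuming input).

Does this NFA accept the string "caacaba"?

Start in {q1}.
Read 'c': q1→{q2}; now {q2}.
Read 'a': q2→{q1, q2}; now {q1, q2}.
Read 'a': q1→{q1, q3}, q2→{q1, q2}; union {q1, q2, q3}; ε-closure = {q1, q2, q3, q4}.
Read 'c': q1→{q2}, q2→{q3}, q3→∅, q4→{q1, q2, q4}; now {q1, q2, q3, q4}.
Read 'a': q1→{q1, q3}, q2→{q1, q2}, q3→{q3, q4}, q4→∅; now {q1, q2, q3, q4}.
Read 'b': q1→{q2, q3}, q2→{q3}, q3→{q2, q3}, q4→∅; union {q2, q3}; ε-closure = {q2, q3, q4}.
Read 'a': q2→{q1, q2}, q3→{q3, q4}, q4→∅; now {q1, q2, q3, q4}.
The final set {q1, q2, q3, q4} contains the accepting states q2, q3.

Yes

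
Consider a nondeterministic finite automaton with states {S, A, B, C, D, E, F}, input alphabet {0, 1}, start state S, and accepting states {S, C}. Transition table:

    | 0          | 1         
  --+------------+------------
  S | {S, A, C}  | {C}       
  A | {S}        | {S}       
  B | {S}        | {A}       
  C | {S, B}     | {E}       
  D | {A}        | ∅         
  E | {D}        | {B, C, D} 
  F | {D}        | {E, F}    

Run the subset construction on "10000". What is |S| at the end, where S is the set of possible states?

Start in {S}.
Read '1': {S} → {C}.
Read '0': {C} → {S, B}.
Read '0': {S, B} → {S, A, C}.
Read '0': {S, A, C} → {S, A, B, C}.
Read '0': {S, A, B, C} → {S, A, B, C}.
That set has 4 states.

4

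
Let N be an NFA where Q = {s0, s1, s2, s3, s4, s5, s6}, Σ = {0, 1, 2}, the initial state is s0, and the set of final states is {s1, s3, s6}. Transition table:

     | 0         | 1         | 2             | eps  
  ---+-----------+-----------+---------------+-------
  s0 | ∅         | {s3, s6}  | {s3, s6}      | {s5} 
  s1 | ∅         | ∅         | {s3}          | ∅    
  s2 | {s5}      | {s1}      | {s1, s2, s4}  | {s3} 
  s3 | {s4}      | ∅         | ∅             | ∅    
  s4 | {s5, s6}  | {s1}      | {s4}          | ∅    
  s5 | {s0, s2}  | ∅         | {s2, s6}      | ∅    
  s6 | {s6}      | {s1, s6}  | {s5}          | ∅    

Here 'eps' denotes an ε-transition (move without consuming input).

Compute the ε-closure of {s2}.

{s2, s3}

Begin with {s2}.
ε-move s2 → s3; add s3.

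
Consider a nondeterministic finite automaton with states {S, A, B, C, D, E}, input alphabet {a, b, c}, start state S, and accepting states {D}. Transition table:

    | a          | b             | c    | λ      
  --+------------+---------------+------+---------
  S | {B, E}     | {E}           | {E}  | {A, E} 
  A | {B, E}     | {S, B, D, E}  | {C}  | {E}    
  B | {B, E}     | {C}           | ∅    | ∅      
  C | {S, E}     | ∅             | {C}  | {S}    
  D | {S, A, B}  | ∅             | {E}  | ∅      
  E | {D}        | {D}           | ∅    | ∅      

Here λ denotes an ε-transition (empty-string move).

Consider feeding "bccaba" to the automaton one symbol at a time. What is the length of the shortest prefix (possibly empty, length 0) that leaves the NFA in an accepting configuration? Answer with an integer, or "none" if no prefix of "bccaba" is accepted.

Start: ε-closure({S}) = {S, A, E}.
Read 'b': {S, A, E} → {S, A, B, D, E}.
None of the earlier sets intersect F, but {S, A, B, D, E} does.

1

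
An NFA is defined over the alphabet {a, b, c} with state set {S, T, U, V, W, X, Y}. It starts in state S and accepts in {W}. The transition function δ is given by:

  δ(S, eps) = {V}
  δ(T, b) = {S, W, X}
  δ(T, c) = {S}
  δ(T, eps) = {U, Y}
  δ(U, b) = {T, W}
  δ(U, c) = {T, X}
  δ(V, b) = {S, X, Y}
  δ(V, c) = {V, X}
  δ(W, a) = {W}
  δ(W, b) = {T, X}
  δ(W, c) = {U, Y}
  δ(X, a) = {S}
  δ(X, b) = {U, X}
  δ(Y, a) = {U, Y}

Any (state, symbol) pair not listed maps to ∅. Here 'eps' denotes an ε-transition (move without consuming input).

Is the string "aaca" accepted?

No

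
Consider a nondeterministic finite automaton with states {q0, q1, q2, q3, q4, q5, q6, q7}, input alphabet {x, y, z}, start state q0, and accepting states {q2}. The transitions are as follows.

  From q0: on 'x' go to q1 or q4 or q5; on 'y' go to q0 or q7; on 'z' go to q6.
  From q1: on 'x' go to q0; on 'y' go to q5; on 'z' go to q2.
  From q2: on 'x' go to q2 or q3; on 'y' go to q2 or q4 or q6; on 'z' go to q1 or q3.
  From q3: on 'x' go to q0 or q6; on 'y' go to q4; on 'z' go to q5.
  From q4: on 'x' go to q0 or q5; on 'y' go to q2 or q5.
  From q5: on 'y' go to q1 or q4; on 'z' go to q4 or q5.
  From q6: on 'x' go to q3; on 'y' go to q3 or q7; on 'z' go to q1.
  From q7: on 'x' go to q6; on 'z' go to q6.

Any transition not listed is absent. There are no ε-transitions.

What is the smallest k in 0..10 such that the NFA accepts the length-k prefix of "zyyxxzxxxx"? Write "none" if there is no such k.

Start in {q0}.
Read 'z': {q0} → {q6}.
Read 'y': {q6} → {q3, q7}.
Read 'y': {q3, q7} → {q4}.
Read 'x': {q4} → {q0, q5}.
Read 'x': {q0, q5} → {q1, q4, q5}.
Read 'z': {q1, q4, q5} → {q2, q4, q5}.
None of the earlier sets intersect F, but {q2, q4, q5} does.

6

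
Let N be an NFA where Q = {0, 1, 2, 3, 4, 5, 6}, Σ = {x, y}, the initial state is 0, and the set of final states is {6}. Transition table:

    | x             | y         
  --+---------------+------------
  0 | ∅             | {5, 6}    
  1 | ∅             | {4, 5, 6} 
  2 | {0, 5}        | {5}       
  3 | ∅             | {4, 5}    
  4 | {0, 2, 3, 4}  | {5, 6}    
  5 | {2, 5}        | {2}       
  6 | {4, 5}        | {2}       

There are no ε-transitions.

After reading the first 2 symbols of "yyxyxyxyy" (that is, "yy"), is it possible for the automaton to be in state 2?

Start in {0}.
Read 'y': 0→{5, 6}; now {5, 6}.
Read 'y': 5→{2}, 6→{2}; now {2}.
State 2 is in {2}.

Yes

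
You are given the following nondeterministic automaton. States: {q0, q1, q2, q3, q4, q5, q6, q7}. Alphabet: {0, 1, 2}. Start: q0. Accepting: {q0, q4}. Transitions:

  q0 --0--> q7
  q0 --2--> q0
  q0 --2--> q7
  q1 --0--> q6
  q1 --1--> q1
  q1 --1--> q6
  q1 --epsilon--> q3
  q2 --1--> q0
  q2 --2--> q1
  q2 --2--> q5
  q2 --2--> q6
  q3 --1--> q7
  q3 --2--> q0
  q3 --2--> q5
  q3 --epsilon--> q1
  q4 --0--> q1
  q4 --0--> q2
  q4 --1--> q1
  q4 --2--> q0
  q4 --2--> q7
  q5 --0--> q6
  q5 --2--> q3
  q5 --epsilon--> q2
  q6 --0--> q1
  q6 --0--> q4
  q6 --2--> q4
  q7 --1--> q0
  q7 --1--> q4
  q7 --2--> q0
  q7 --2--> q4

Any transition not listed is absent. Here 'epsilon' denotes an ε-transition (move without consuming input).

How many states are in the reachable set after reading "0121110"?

4

Start in {q0}.
Read '0': q0→{q7}; now {q7}.
Read '1': q7→{q0, q4}; now {q0, q4}.
Read '2': q0→{q0, q7}, q4→{q0, q7}; now {q0, q7}.
Read '1': q0→∅, q7→{q0, q4}; now {q0, q4}.
Read '1': q0→∅, q4→{q1}; union {q1}; ε-closure = {q1, q3}.
Read '1': q1→{q1, q6}, q3→{q7}; union {q1, q6, q7}; ε-closure = {q1, q3, q6, q7}.
Read '0': q1→{q6}, q3→∅, q6→{q1, q4}, q7→∅; union {q1, q4, q6}; ε-closure = {q1, q3, q4, q6}.
That set has 4 states.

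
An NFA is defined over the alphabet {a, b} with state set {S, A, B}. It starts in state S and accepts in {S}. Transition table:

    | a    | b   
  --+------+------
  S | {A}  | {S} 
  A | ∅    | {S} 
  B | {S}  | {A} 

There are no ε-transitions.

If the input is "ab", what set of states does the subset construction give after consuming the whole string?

{S}

Start in {S}.
Read 'a': S→{A}; now {A}.
Read 'b': A→{S}; now {S}.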